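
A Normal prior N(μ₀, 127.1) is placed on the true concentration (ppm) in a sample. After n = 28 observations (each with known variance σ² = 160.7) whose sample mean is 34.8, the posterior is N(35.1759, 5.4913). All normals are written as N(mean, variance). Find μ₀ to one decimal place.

μ₀ = 43.5

With known observation variance, the Normal–Normal posterior has precision τ_n = τ₀ + n/σ² and mean μ_n = (τ₀μ₀ + (n/σ²)x̄)/τ_n.
Here τ₀ = 1/127.1 = 0.007868 and τ_data = 28/160.7 = 0.174238, so τ_n = 0.182106.
Rearranging for μ₀: μ₀ = (μ_n·τ_n − τ_data·x̄)/τ₀ = (35.1759·0.182106 − 0.174238·34.8) / 0.007868 = 0.342260/0.007868 ≈ 43.5.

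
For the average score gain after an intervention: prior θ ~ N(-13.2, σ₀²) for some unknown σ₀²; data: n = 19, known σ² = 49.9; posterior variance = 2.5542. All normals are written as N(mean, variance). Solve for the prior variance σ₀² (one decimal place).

σ₀² = 93.0

For the Normal–Normal model with known σ², precisions add: τ_n = τ₀ + n/σ².
So 1/σ₀² = 1/2.5542 − 19/49.9 = 0.391512 − 0.380762 = 0.010750.
Hence σ₀² = 1/0.010750 ≈ 93.0.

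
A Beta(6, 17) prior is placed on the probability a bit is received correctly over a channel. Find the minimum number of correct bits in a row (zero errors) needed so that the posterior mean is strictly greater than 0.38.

k = 5

After k correct bits and 0 errors the posterior is Beta(6+k, 17), with mean (6+k)/(6+17+k).
Set (6+k)/(23+k) > 0.38 and solve: k > (0.38·23 − 6)/(1 − 0.38) = 4.419.
The smallest integer exceeding 4.419 is 5.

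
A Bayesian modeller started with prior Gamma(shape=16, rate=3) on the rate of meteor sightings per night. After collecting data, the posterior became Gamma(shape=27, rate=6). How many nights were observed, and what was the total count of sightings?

n = 3 nights with total 11 sightings

Gamma–Poisson conjugacy: posterior shape = α + Σxᵢ, posterior rate = β + n.
Matching: Σxᵢ = 27 − 16 = 11 and n = 6 − 3 = 3.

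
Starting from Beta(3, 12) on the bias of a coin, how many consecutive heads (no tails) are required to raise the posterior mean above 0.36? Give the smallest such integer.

After k heads and 0 tails the posterior is Beta(3+k, 12), with mean (3+k)/(3+12+k).
Set (3+k)/(15+k) > 0.36 and solve: k > (0.36·15 − 3)/(1 − 0.36) = 3.750.
The smallest integer exceeding 3.750 is 4, and checking k=4: (7)/(19) = 0.3684 > 0.36.

k = 4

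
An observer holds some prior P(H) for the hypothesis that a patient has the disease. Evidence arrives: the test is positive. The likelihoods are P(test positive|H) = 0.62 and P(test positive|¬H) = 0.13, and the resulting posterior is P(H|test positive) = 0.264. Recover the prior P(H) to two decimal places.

P(H) = 0.07

Bayes' rule in odds form gives O(H|E) = O(H)·[P(E|H)/P(E|¬H)], hence O(H) = O(H|E)/LR.
Posterior odds = 0.264/(1−0.264) = 0.3587. LR = 0.62/0.13 = 4.7692.
Prior odds = 0.3587/4.7692 = 0.0752, so P(H) = 0.0752/(1+0.0752) ≈ 0.07.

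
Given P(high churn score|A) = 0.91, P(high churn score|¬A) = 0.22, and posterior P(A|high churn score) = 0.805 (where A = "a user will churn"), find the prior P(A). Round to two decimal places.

P(A) = 0.50

In odds form, posterior odds = prior odds × likelihood ratio, so prior odds = posterior odds ÷ LR.
Posterior odds = 0.805/(1−0.805) = 4.1282. LR = 0.91/0.22 = 4.1364.
Prior odds = 4.1282/4.1364 = 0.9980, so P(A) = 0.9980/(1+0.9980) ≈ 0.50.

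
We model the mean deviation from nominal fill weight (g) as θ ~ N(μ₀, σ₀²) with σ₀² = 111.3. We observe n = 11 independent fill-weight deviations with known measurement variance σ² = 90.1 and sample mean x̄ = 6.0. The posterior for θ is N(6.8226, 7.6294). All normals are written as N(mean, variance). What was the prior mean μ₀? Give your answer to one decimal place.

The posterior mean is a precision-weighted average: μ_n = (τ₀μ₀ + τ_data·x̄)/(τ₀+τ_data), with τ₀=1/σ₀² and τ_data=n/σ².
Here τ₀ = 1/111.3 = 0.008985 and τ_data = 11/90.1 = 0.122087, so τ_n = 0.131072.
Rearranging for μ₀: μ₀ = (μ_n·τ_n − τ_data·x̄)/τ₀ = (6.8226·0.131072 − 0.122087·6.0) / 0.008985 = 0.161730/0.008985 ≈ 18.0.

μ₀ = 18.0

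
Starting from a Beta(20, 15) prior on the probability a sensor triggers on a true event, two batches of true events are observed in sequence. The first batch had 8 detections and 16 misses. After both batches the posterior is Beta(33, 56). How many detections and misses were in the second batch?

5 detections and 25 misses

Because Beta–binomial updating is additive in the counts, the combined data contributed (α_post−α_prior, β_post−β_prior) successes and failures.
Total across both batches: 33−20=13 detections, 56−15=41 misses.
Subtract the first batch: 13−8=5 detections and 41−16=25 misses.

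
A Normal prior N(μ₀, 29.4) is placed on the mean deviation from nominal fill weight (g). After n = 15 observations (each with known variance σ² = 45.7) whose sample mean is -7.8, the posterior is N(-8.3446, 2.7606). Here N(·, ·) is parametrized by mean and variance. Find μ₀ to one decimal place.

With known observation variance, the Normal–Normal posterior has precision τ_n = τ₀ + n/σ² and mean μ_n = (τ₀μ₀ + (n/σ²)x̄)/τ_n.
Here τ₀ = 1/29.4 = 0.034014 and τ_data = 15/45.7 = 0.328228, so τ_n = 0.362242.
Rearranging for μ₀: μ₀ = (μ_n·τ_n − τ_data·x̄)/τ₀ = (-8.3446·0.362242 − 0.328228·-7.8) / 0.034014 = -0.462586/0.034014 ≈ -13.6.

μ₀ = -13.6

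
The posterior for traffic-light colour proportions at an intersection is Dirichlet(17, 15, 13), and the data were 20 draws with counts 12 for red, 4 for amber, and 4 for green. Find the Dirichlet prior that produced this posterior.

Dirichlet(5, 11, 9)

For a Dirichlet(α) prior with multinomial counts c, the posterior is Dirichlet(α + c) componentwise.
Subtract each count from the matching posterior parameter: 17−12=5, 15−4=11, 13−4=9.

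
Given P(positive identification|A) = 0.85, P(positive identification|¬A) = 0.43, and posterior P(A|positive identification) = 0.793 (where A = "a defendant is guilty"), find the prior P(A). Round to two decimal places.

P(A) = 0.66

Bayes' rule in odds form gives O(A|E) = O(A)·[P(E|A)/P(E|¬A)], hence O(A) = O(A|E)/LR.
Posterior odds = 0.793/(1−0.793) = 3.8309. LR = 0.85/0.43 = 1.9767.
Prior odds = 3.8309/1.9767 = 1.9380, so P(A) = 1.9380/(1+1.9380) ≈ 0.66.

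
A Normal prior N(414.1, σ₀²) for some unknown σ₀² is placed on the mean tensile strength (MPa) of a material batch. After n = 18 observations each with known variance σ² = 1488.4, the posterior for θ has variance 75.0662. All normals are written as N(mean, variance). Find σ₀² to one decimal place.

σ₀² = 814.3

For the Normal–Normal model with known σ², precisions add: τ_n = τ₀ + n/σ².
So 1/σ₀² = 1/75.0662 − 18/1488.4 = 0.013322 − 0.012094 = 0.001228.
Hence σ₀² = 1/0.001228 ≈ 814.3.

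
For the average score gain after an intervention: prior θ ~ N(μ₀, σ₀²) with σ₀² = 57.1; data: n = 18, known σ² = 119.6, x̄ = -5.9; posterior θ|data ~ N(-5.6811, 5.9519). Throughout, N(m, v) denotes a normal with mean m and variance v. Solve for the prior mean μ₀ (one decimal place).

With known observation variance, the Normal–Normal posterior has precision τ_n = τ₀ + n/σ² and mean μ_n = (τ₀μ₀ + (n/σ²)x̄)/τ_n.
Here τ₀ = 1/57.1 = 0.017513 and τ_data = 18/119.6 = 0.150502, so τ_n = 0.168015.
Rearranging for μ₀: μ₀ = (μ_n·τ_n − τ_data·x̄)/τ₀ = (-5.6811·0.168015 − 0.150502·-5.9) / 0.017513 = -0.066548/0.017513 ≈ -3.8.

μ₀ = -3.8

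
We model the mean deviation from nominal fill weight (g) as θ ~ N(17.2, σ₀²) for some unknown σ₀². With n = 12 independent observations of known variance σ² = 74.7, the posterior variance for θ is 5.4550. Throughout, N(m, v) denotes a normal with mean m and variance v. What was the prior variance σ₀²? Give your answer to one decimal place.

Posterior precision equals prior precision plus data precision: 1/σ_n² = 1/σ₀² + n/σ².
So 1/σ₀² = 1/5.4550 − 12/74.7 = 0.183318 − 0.160643 = 0.022675.
Hence σ₀² = 1/0.022675 ≈ 44.1.

σ₀² = 44.1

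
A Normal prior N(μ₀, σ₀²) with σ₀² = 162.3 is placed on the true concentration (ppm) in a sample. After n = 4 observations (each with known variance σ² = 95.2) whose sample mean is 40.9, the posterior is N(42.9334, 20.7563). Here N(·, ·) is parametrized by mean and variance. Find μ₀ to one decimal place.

With known observation variance, the Normal–Normal posterior has precision τ_n = τ₀ + n/σ² and mean μ_n = (τ₀μ₀ + (n/σ²)x̄)/τ_n.
Here τ₀ = 1/162.3 = 0.006161 and τ_data = 4/95.2 = 0.042017, so τ_n = 0.048178.
Rearranging for μ₀: μ₀ = (μ_n·τ_n − τ_data·x̄)/τ₀ = (42.9334·0.048178 − 0.042017·40.9) / 0.006161 = 0.349950/0.006161 ≈ 56.8.

μ₀ = 56.8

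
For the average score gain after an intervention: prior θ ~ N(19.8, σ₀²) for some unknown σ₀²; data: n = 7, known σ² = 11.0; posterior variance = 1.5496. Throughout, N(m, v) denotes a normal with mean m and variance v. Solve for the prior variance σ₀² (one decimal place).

Posterior precision equals prior precision plus data precision: 1/σ_n² = 1/σ₀² + n/σ².
So 1/σ₀² = 1/1.5496 − 7/11.0 = 0.645328 − 0.636364 = 0.008964.
Hence σ₀² = 1/0.008964 ≈ 111.6.

σ₀² = 111.6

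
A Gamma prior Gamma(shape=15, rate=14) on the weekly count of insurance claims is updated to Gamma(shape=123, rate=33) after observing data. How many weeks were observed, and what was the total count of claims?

A Gamma(α, β) prior (rate parametrization) on a Poisson rate with n observations summing to S gives posterior Gamma(α+S, β+n).
Matching: Σxᵢ = 123 − 15 = 108 and n = 33 − 14 = 19.

n = 19 weeks with total 108 claims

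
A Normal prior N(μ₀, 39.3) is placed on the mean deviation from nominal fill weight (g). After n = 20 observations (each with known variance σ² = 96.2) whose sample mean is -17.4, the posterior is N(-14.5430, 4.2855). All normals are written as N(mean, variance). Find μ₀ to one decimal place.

μ₀ = 8.8

The posterior mean is a precision-weighted average: μ_n = (τ₀μ₀ + τ_data·x̄)/(τ₀+τ_data), with τ₀=1/σ₀² and τ_data=n/σ².
Here τ₀ = 1/39.3 = 0.025445 and τ_data = 20/96.2 = 0.207900, so τ_n = 0.233345.
Rearranging for μ₀: μ₀ = (μ_n·τ_n − τ_data·x̄)/τ₀ = (-14.5430·0.233345 − 0.207900·-17.4) / 0.025445 = 0.223924/0.025445 ≈ 8.8.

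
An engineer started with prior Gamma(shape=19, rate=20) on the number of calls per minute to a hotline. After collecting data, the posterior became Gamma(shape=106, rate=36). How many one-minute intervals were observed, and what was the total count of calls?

n = 16 one-minute intervals with total 87 calls

A Gamma(α, β) prior (rate parametrization) on a Poisson rate with n observations summing to S gives posterior Gamma(α+S, β+n).
Matching: Σxᵢ = 106 − 19 = 87 and n = 36 − 20 = 16.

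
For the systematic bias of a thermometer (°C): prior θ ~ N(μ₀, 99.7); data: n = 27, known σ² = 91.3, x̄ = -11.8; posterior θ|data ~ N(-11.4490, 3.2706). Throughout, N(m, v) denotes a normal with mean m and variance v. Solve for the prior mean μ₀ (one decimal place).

μ₀ = -1.1

The posterior mean is a precision-weighted average: μ_n = (τ₀μ₀ + τ_data·x̄)/(τ₀+τ_data), with τ₀=1/σ₀² and τ_data=n/σ².
Here τ₀ = 1/99.7 = 0.010030 and τ_data = 27/91.3 = 0.295728, so τ_n = 0.305758.
Rearranging for μ₀: μ₀ = (μ_n·τ_n − τ_data·x̄)/τ₀ = (-11.4490·0.305758 − 0.295728·-11.8) / 0.010030 = -0.011033/0.010030 ≈ -1.1.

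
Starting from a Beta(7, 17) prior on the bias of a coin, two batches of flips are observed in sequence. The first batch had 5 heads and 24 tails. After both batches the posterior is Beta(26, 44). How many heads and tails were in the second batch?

Sequential conjugate updates are equivalent to a single update on the pooled data, so total successes = posterior α − prior α and total failures = posterior β − prior β.
Total across both batches: 26−7=19 heads, 44−17=27 tails.
Subtract the first batch: 19−5=14 heads and 27−24=3 tails.

14 heads and 3 tails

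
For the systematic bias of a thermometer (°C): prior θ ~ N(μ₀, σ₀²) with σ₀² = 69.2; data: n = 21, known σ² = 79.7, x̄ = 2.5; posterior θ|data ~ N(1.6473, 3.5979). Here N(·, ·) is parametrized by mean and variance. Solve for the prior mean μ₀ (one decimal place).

The posterior mean is a precision-weighted average: μ_n = (τ₀μ₀ + τ_data·x̄)/(τ₀+τ_data), with τ₀=1/σ₀² and τ_data=n/σ².
Here τ₀ = 1/69.2 = 0.014451 and τ_data = 21/79.7 = 0.263488, so τ_n = 0.277939.
Rearranging for μ₀: μ₀ = (μ_n·τ_n − τ_data·x̄)/τ₀ = (1.6473·0.277939 − 0.263488·2.5) / 0.014451 = -0.200871/0.014451 ≈ -13.9.

μ₀ = -13.9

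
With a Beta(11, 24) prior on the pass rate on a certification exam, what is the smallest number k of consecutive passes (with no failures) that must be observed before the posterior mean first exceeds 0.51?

After k passes and 0 failures the posterior is Beta(11+k, 24), with mean (11+k)/(11+24+k).
Set (11+k)/(35+k) > 0.51 and solve: k > (0.51·35 − 11)/(1 − 0.51) = 13.980.
The smallest integer exceeding 13.980 is 14.

k = 14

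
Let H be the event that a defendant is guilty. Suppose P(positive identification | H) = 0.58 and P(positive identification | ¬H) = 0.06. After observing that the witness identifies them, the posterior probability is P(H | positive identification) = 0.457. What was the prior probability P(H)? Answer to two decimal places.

Bayes' rule in odds form gives O(H|E) = O(H)·[P(E|H)/P(E|¬H)], hence O(H) = O(H|E)/LR.
Posterior odds = 0.457/(1−0.457) = 0.8416. LR = 0.58/0.06 = 9.6667.
Prior odds = 0.8416/9.6667 = 0.0871, so P(H) = 0.0871/(1+0.0871) ≈ 0.08.

P(H) = 0.08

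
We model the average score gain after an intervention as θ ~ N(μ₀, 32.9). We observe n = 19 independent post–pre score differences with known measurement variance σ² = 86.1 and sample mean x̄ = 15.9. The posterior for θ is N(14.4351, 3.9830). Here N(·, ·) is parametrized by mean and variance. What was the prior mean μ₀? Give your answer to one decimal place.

The posterior mean is a precision-weighted average: μ_n = (τ₀μ₀ + τ_data·x̄)/(τ₀+τ_data), with τ₀=1/σ₀² and τ_data=n/σ².
Here τ₀ = 1/32.9 = 0.030395 and τ_data = 19/86.1 = 0.220674, so τ_n = 0.251069.
Rearranging for μ₀: μ₀ = (μ_n·τ_n − τ_data·x̄)/τ₀ = (14.4351·0.251069 − 0.220674·15.9) / 0.030395 = 0.115490/0.030395 ≈ 3.8.

μ₀ = 3.8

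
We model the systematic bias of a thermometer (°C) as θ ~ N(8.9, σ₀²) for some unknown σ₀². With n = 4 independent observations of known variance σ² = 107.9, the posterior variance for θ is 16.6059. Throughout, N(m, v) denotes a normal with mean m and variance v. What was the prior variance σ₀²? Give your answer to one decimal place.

For the Normal–Normal model with known σ², precisions add: τ_n = τ₀ + n/σ².
So 1/σ₀² = 1/16.6059 − 4/107.9 = 0.060220 − 0.037071 = 0.023149.
Hence σ₀² = 1/0.023149 ≈ 43.2.

σ₀² = 43.2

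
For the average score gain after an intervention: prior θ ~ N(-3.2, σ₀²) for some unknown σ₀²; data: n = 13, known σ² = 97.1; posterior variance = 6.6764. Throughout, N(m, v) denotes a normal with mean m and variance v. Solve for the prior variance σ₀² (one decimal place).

Posterior precision equals prior precision plus data precision: 1/σ_n² = 1/σ₀² + n/σ².
So 1/σ₀² = 1/6.6764 − 13/97.1 = 0.149781 − 0.133883 = 0.015898.
Hence σ₀² = 1/0.015898 ≈ 62.9.

σ₀² = 62.9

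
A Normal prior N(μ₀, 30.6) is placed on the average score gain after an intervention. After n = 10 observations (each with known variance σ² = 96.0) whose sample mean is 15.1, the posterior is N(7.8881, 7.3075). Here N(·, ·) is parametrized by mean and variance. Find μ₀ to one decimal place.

μ₀ = -15.1

With known observation variance, the Normal–Normal posterior has precision τ_n = τ₀ + n/σ² and mean μ_n = (τ₀μ₀ + (n/σ²)x̄)/τ_n.
Here τ₀ = 1/30.6 = 0.032680 and τ_data = 10/96.0 = 0.104167, so τ_n = 0.136847.
Rearranging for μ₀: μ₀ = (μ_n·τ_n − τ_data·x̄)/τ₀ = (7.8881·0.136847 − 0.104167·15.1) / 0.032680 = -0.493459/0.032680 ≈ -15.1.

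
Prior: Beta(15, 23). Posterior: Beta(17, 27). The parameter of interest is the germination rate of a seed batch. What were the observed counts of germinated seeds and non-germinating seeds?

A Beta(a, b) prior with s successes and f failures in binomial data gives a Beta(a+s, b+f) posterior.
Match parameters: s=17−15=2, f=27−23=4.

2 germinated seeds and 4 non-germinating seeds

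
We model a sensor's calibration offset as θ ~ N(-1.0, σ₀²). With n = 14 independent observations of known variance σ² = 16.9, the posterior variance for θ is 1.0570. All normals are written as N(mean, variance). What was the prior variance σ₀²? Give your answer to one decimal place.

Posterior precision equals prior precision plus data precision: 1/σ_n² = 1/σ₀² + n/σ².
So 1/σ₀² = 1/1.0570 − 14/16.9 = 0.946074 − 0.828402 = 0.117672.
Hence σ₀² = 1/0.117672 ≈ 8.5.

σ₀² = 8.5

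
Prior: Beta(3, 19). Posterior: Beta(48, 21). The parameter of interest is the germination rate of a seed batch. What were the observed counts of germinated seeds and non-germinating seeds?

Beta is conjugate to the binomial likelihood: posterior = Beta(α+s, β+f).
So s = 48 − 3 = 45 and f = 21 − 19 = 2.

45 germinated seeds and 2 non-germinating seeds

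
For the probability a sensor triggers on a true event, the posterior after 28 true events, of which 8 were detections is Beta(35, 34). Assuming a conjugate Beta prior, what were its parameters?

Beta(27, 14)

A Beta(α, β) prior with s successes and f failures in binomial data gives a Beta(α+s, β+f) posterior.
So α = 35 − 8 = 27 and β = 34 − 20 = 14.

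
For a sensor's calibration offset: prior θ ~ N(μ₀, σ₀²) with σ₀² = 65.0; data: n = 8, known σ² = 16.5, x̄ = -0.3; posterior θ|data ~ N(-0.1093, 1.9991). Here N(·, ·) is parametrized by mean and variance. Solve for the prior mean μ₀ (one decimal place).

The posterior mean is a precision-weighted average: μ_n = (τ₀μ₀ + τ_data·x̄)/(τ₀+τ_data), with τ₀=1/σ₀² and τ_data=n/σ².
Here τ₀ = 1/65.0 = 0.015385 and τ_data = 8/16.5 = 0.484848, so τ_n = 0.500233.
Rearranging for μ₀: μ₀ = (μ_n·τ_n − τ_data·x̄)/τ₀ = (-0.1093·0.500233 − 0.484848·-0.3) / 0.015385 = 0.090779/0.015385 ≈ 5.9.

μ₀ = 5.9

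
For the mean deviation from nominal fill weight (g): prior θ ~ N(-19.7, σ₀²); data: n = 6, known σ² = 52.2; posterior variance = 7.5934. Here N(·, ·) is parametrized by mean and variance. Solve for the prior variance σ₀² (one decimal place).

Posterior precision equals prior precision plus data precision: 1/σ_n² = 1/σ₀² + n/σ².
So 1/σ₀² = 1/7.5934 − 6/52.2 = 0.131693 − 0.114943 = 0.016750.
Hence σ₀² = 1/0.016750 ≈ 59.7.

σ₀² = 59.7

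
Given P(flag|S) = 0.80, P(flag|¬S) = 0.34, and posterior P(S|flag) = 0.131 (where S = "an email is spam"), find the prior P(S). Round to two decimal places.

Bayes' rule in odds form gives O(S|E) = O(S)·[P(E|S)/P(E|¬S)], hence O(S) = O(S|E)/LR.
Posterior odds = 0.131/(1−0.131) = 0.1507. LR = 0.80/0.34 = 2.3529.
Prior odds = 0.1507/2.3529 = 0.0640, so P(S) = 0.0640/(1+0.0640) ≈ 0.06.

P(S) = 0.06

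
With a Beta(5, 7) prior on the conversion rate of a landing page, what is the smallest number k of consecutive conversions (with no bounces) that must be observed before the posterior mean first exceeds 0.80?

After k conversions and 0 bounces the posterior is Beta(5+k, 7), with mean (5+k)/(5+7+k).
Set (5+k)/(12+k) > 0.80 and solve: k > (0.80·12 − 5)/(1 − 0.80) = 23.000.
The smallest integer exceeding 23.000 is 24, and checking k=24: (29)/(36) = 0.8056 > 0.80.

k = 24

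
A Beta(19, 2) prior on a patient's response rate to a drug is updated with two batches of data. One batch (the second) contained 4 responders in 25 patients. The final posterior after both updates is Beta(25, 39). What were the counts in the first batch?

2 responders and 16 non-responders

Sequential conjugate updates are equivalent to a single update on the pooled data, so total successes = posterior α − prior α and total failures = posterior β − prior β.
Total across both batches: 25−19=6 responders, 39−2=37 non-responders.
Subtract the second batch: 6−4=2 responders and 37−21=16 non-responders.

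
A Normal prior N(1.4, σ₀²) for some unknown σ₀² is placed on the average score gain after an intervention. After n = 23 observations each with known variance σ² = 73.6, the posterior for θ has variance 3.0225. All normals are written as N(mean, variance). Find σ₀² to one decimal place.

For the Normal–Normal model with known σ², precisions add: τ_n = τ₀ + n/σ².
So 1/σ₀² = 1/3.0225 − 23/73.6 = 0.330852 − 0.312500 = 0.018352.
Hence σ₀² = 1/0.018352 ≈ 54.5.

σ₀² = 54.5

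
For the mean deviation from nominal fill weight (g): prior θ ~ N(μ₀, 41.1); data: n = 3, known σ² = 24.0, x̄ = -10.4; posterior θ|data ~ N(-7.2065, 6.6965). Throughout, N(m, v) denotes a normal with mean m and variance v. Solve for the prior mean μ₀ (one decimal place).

With known observation variance, the Normal–Normal posterior has precision τ_n = τ₀ + n/σ² and mean μ_n = (τ₀μ₀ + (n/σ²)x̄)/τ_n.
Here τ₀ = 1/41.1 = 0.024331 and τ_data = 3/24.0 = 0.125000, so τ_n = 0.149331.
Rearranging for μ₀: μ₀ = (μ_n·τ_n − τ_data·x̄)/τ₀ = (-7.2065·0.149331 − 0.125000·-10.4) / 0.024331 = 0.223846/0.024331 ≈ 9.2.

μ₀ = 9.2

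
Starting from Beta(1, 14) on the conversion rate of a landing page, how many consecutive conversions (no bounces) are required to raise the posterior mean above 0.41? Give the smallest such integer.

k = 9

After k conversions and 0 bounces the posterior is Beta(1+k, 14), with mean (1+k)/(1+14+k).
Set (1+k)/(15+k) > 0.41 and solve: k > (0.41·15 − 1)/(1 − 0.41) = 8.729.
The smallest integer exceeding 8.729 is 9.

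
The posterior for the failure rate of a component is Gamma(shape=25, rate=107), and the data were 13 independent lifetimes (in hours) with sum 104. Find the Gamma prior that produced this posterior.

Gamma–exponential conjugacy: posterior shape = α + n, posterior rate = β + Σtᵢ.
So α = 25 − 13 = 12 and β = 107 − 104 = 3.

Gamma(shape=12, rate=3)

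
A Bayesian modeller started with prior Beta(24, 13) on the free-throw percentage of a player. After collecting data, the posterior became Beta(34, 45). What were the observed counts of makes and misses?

Beta is conjugate to the binomial likelihood: posterior = Beta(α+s, β+f).
So s = 34 − 24 = 10 and f = 45 − 13 = 32.

10 makes and 32 misses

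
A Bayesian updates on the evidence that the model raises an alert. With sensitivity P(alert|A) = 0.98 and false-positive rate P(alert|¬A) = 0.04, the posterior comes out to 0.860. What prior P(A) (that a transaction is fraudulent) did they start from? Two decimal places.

In odds form, posterior odds = prior odds × likelihood ratio, so prior odds = posterior odds ÷ LR.
Posterior odds = 0.860/(1−0.860) = 6.1429. LR = 0.98/0.04 = 24.5000.
Prior odds = 6.1429/24.5000 = 0.2507, so P(A) = 0.2507/(1+0.2507) ≈ 0.20.

P(A) = 0.20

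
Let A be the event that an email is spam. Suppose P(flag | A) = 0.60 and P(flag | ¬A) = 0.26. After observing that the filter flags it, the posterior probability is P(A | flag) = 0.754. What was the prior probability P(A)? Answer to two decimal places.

P(A) = 0.57

Bayes' rule in odds form gives O(A|E) = O(A)·[P(E|A)/P(E|¬A)], hence O(A) = O(A|E)/LR.
Posterior odds = 0.754/(1−0.754) = 3.0650. LR = 0.60/0.26 = 2.3077.
Prior odds = 3.0650/2.3077 = 1.3282, so P(A) = 1.3282/(1+1.3282) ≈ 0.57.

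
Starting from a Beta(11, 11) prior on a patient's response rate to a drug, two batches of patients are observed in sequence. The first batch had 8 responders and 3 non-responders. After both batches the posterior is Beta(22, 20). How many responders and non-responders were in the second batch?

3 responders and 6 non-responders

Because Beta–binomial updating is additive in the counts, the combined data contributed (α_post−α_prior, β_post−β_prior) successes and failures.
Total across both batches: 22−11=11 responders, 20−11=9 non-responders.
Subtract the first batch: 11−8=3 responders and 9−3=6 non-responders.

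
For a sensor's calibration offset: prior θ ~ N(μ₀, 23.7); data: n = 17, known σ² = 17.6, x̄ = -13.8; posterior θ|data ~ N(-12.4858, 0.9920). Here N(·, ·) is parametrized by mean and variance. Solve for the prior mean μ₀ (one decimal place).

The posterior mean is a precision-weighted average: μ_n = (τ₀μ₀ + τ_data·x̄)/(τ₀+τ_data), with τ₀=1/σ₀² and τ_data=n/σ².
Here τ₀ = 1/23.7 = 0.042194 and τ_data = 17/17.6 = 0.965909, so τ_n = 1.008103.
Rearranging for μ₀: μ₀ = (μ_n·τ_n − τ_data·x̄)/τ₀ = (-12.4858·1.008103 − 0.965909·-13.8) / 0.042194 = 0.742572/0.042194 ≈ 17.6.

μ₀ = 17.6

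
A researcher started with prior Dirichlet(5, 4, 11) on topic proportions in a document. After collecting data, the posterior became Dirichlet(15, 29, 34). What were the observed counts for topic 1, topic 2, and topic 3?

counts (10, 25, 23)

For a Dirichlet(α) prior with multinomial counts c, the posterior is Dirichlet(α + c) componentwise.
Counts are posterior − prior componentwise: 15−5=10, 29−4=25, 34−11=23.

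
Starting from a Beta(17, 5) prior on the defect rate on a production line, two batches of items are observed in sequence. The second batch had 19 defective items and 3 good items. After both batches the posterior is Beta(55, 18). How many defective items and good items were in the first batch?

19 defective items and 10 good items

Sequential conjugate updates are equivalent to a single update on the pooled data, so total successes = posterior α − prior α and total failures = posterior β − prior β.
Total across both batches: 55−17=38 defective items, 18−5=13 good items.
Subtract the second batch: 38−19=19 defective items and 13−3=10 good items.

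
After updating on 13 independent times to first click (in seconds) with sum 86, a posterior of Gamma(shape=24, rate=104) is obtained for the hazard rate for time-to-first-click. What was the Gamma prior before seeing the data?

Gamma(shape=11, rate=18)

Gamma–exponential conjugacy: posterior shape = α + n, posterior rate = β + Σtᵢ.
So α = 24 − 13 = 11 and β = 104 − 86 = 18.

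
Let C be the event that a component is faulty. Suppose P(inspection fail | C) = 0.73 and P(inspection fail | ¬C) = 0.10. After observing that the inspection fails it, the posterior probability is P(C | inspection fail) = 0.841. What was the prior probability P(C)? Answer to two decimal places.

In odds form, posterior odds = prior odds × likelihood ratio, so prior odds = posterior odds ÷ LR.
Posterior odds = 0.841/(1−0.841) = 5.2893. LR = 0.73/0.10 = 7.3000.
Prior odds = 5.2893/7.3000 = 0.7246, so P(C) = 0.7246/(1+0.7246) ≈ 0.42.

P(C) = 0.42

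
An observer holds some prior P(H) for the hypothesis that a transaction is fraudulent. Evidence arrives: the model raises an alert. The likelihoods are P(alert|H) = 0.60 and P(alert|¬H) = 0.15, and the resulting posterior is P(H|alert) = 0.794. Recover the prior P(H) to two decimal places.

Bayes' rule in odds form gives O(H|E) = O(H)·[P(E|H)/P(E|¬H)], hence O(H) = O(H|E)/LR.
Posterior odds = 0.794/(1−0.794) = 3.8544. LR = 0.60/0.15 = 4.0000.
Prior odds = 3.8544/4.0000 = 0.9636, so P(H) = 0.9636/(1+0.9636) ≈ 0.49.

P(H) = 0.49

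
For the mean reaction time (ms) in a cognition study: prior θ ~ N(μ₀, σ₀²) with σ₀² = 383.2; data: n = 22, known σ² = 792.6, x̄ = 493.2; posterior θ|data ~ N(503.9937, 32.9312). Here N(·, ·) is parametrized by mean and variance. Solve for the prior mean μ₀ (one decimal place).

μ₀ = 618.8

With known observation variance, the Normal–Normal posterior has precision τ_n = τ₀ + n/σ² and mean μ_n = (τ₀μ₀ + (n/σ²)x̄)/τ_n.
Here τ₀ = 1/383.2 = 0.002610 and τ_data = 22/792.6 = 0.027757, so τ_n = 0.030367.
Rearranging for μ₀: μ₀ = (μ_n·τ_n − τ_data·x̄)/τ₀ = (503.9937·0.030367 − 0.027757·493.2) / 0.002610 = 1.615024/0.002610 ≈ 618.8.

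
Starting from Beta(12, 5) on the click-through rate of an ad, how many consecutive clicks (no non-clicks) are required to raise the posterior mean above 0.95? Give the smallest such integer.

k = 84

After k clicks and 0 non-clicks the posterior is Beta(12+k, 5), with mean (12+k)/(12+5+k).
Set (12+k)/(17+k) > 0.95 and solve: k > (0.95·17 − 12)/(1 − 0.95) = 83.000.
The smallest integer exceeding 83.000 is 84.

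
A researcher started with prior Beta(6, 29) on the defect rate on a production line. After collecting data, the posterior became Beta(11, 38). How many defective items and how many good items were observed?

Under Beta–binomial conjugacy the posterior parameters are (a+s, b+f).
So s = 11 − 6 = 5 and f = 38 − 29 = 9.

5 defective items and 9 good items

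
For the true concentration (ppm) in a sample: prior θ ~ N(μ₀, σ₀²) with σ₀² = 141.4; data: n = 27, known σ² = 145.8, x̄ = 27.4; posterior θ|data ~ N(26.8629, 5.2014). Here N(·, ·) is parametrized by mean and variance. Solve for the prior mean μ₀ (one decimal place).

μ₀ = 12.8

The posterior mean is a precision-weighted average: μ_n = (τ₀μ₀ + τ_data·x̄)/(τ₀+τ_data), with τ₀=1/σ₀² and τ_data=n/σ².
Here τ₀ = 1/141.4 = 0.007072 and τ_data = 27/145.8 = 0.185185, so τ_n = 0.192257.
Rearranging for μ₀: μ₀ = (μ_n·τ_n − τ_data·x̄)/τ₀ = (26.8629·0.192257 − 0.185185·27.4) / 0.007072 = 0.090512/0.007072 ≈ 12.8.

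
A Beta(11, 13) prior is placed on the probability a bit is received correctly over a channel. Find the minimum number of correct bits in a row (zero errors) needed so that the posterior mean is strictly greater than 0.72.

k = 23

After k correct bits and 0 errors the posterior is Beta(11+k, 13), with mean (11+k)/(11+13+k).
Set (11+k)/(24+k) > 0.72 and solve: k > (0.72·24 − 11)/(1 − 0.72) = 22.429.
The smallest integer exceeding 22.429 is 23.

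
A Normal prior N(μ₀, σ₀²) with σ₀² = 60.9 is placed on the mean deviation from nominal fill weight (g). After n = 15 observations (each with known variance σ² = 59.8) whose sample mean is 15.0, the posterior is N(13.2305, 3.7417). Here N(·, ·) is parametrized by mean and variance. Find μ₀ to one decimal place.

With known observation variance, the Normal–Normal posterior has precision τ_n = τ₀ + n/σ² and mean μ_n = (τ₀μ₀ + (n/σ²)x̄)/τ_n.
Here τ₀ = 1/60.9 = 0.016420 and τ_data = 15/59.8 = 0.250836, so τ_n = 0.267256.
Rearranging for μ₀: μ₀ = (μ_n·τ_n − τ_data·x̄)/τ₀ = (13.2305·0.267256 − 0.250836·15.0) / 0.016420 = -0.226609/0.016420 ≈ -13.8.

μ₀ = -13.8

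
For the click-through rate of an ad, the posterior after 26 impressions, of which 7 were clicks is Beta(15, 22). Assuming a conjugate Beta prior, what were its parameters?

Beta(8, 3)

A Beta(a, b) prior with s successes and f failures in binomial data gives a Beta(a+s, b+f) posterior.
Subtract the data counts: 15−7=8, 22−19=3.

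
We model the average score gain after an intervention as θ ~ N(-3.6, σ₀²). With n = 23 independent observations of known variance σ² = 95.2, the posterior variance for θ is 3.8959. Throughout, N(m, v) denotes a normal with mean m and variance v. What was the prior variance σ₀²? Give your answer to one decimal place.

σ₀² = 66.3

Posterior precision equals prior precision plus data precision: 1/σ_n² = 1/σ₀² + n/σ².
So 1/σ₀² = 1/3.8959 − 23/95.2 = 0.256680 − 0.241597 = 0.015083.
Hence σ₀² = 1/0.015083 ≈ 66.3.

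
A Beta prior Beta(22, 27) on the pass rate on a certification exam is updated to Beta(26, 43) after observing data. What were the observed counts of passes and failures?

A Beta(α, β) prior with s successes and f failures in binomial data gives a Beta(α+s, β+f) posterior.
So s = 26 − 22 = 4 and f = 43 − 27 = 16.

4 passes and 16 failures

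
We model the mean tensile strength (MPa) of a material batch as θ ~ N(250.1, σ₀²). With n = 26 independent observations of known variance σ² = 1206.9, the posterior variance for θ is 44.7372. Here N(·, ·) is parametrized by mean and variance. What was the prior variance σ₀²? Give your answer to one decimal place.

Posterior precision equals prior precision plus data precision: 1/σ_n² = 1/σ₀² + n/σ².
So 1/σ₀² = 1/44.7372 − 26/1206.9 = 0.022353 − 0.021543 = 0.000810.
Hence σ₀² = 1/0.000810 ≈ 1234.6.

σ₀² = 1234.6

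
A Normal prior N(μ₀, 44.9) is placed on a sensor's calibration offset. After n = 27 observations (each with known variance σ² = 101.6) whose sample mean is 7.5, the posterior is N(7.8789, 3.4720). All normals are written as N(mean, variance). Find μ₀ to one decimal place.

The posterior mean is a precision-weighted average: μ_n = (τ₀μ₀ + τ_data·x̄)/(τ₀+τ_data), with τ₀=1/σ₀² and τ_data=n/σ².
Here τ₀ = 1/44.9 = 0.022272 and τ_data = 27/101.6 = 0.265748, so τ_n = 0.288020.
Rearranging for μ₀: μ₀ = (μ_n·τ_n − τ_data·x̄)/τ₀ = (7.8789·0.288020 − 0.265748·7.5) / 0.022272 = 0.276171/0.022272 ≈ 12.4.

μ₀ = 12.4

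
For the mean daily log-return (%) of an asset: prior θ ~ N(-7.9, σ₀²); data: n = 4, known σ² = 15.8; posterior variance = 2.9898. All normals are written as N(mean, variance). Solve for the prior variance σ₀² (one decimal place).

For the Normal–Normal model with known σ², precisions add: τ_n = τ₀ + n/σ².
So 1/σ₀² = 1/2.9898 − 4/15.8 = 0.334471 − 0.253165 = 0.081306.
Hence σ₀² = 1/0.081306 ≈ 12.3.

σ₀² = 12.3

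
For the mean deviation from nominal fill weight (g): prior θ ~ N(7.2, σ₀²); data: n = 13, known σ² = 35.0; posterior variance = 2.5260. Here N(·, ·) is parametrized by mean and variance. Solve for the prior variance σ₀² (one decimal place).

σ₀² = 40.9

Posterior precision equals prior precision plus data precision: 1/σ_n² = 1/σ₀² + n/σ².
So 1/σ₀² = 1/2.5260 − 13/35.0 = 0.395883 − 0.371429 = 0.024454.
Hence σ₀² = 1/0.024454 ≈ 40.9.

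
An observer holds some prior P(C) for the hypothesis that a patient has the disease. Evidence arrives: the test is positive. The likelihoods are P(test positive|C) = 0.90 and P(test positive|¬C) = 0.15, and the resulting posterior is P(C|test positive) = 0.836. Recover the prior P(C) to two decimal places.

P(C) = 0.46

In odds form, posterior odds = prior odds × likelihood ratio, so prior odds = posterior odds ÷ LR.
Posterior odds = 0.836/(1−0.836) = 5.0976. LR = 0.90/0.15 = 6.0000.
Prior odds = 5.0976/6.0000 = 0.8496, so P(C) = 0.8496/(1+0.8496) ≈ 0.46.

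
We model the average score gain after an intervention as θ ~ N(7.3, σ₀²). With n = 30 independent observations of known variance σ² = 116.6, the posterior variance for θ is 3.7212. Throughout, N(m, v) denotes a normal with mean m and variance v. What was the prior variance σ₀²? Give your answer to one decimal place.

Posterior precision equals prior precision plus data precision: 1/σ_n² = 1/σ₀² + n/σ².
So 1/σ₀² = 1/3.7212 − 30/116.6 = 0.268731 − 0.257290 = 0.011441.
Hence σ₀² = 1/0.011441 ≈ 87.4.

σ₀² = 87.4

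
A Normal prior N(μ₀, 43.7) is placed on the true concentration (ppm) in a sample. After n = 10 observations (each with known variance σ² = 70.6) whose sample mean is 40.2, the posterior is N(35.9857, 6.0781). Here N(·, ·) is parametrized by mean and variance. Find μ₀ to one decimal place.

μ₀ = 9.9

With known observation variance, the Normal–Normal posterior has precision τ_n = τ₀ + n/σ² and mean μ_n = (τ₀μ₀ + (n/σ²)x̄)/τ_n.
Here τ₀ = 1/43.7 = 0.022883 and τ_data = 10/70.6 = 0.141643, so τ_n = 0.164526.
Rearranging for μ₀: μ₀ = (μ_n·τ_n − τ_data·x̄)/τ₀ = (35.9857·0.164526 − 0.141643·40.2) / 0.022883 = 0.226535/0.022883 ≈ 9.9.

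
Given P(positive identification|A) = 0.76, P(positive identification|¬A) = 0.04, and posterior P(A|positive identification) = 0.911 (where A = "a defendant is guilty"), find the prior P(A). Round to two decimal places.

Bayes' rule in odds form gives O(A|E) = O(A)·[P(E|A)/P(E|¬A)], hence O(A) = O(A|E)/LR.
Posterior odds = 0.911/(1−0.911) = 10.2360. LR = 0.76/0.04 = 19.0000.
Prior odds = 10.2360/19.0000 = 0.5387, so P(A) = 0.5387/(1+0.5387) ≈ 0.35.

P(A) = 0.35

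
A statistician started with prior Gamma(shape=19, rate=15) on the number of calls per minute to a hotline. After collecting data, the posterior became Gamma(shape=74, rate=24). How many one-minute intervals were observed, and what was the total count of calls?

n = 9 one-minute intervals with total 55 calls

Gamma–Poisson conjugacy: posterior shape = α + Σxᵢ, posterior rate = β + n.
Matching: Σxᵢ = 74 − 19 = 55 and n = 24 − 15 = 9.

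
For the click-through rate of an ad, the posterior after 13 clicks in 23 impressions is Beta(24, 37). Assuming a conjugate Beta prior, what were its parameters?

Beta(11, 27)

Beta is conjugate to the binomial likelihood: posterior = Beta(a+s, b+f).
So a = 24 − 13 = 11 and b = 37 − 10 = 27.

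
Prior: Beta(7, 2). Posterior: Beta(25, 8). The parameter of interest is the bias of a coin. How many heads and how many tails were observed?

Under Beta–binomial conjugacy the posterior parameters are (a+s, b+f).
So s = 25 − 7 = 18 and f = 8 − 2 = 6.

18 heads and 6 tails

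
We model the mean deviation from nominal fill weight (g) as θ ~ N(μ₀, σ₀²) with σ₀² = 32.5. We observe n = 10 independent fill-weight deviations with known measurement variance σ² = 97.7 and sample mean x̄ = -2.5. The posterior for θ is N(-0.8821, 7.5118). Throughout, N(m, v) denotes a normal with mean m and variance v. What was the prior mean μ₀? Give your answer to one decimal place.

μ₀ = 4.5

With known observation variance, the Normal–Normal posterior has precision τ_n = τ₀ + n/σ² and mean μ_n = (τ₀μ₀ + (n/σ²)x̄)/τ_n.
Here τ₀ = 1/32.5 = 0.030769 and τ_data = 10/97.7 = 0.102354, so τ_n = 0.133123.
Rearranging for μ₀: μ₀ = (μ_n·τ_n − τ_data·x̄)/τ₀ = (-0.8821·0.133123 − 0.102354·-2.5) / 0.030769 = 0.138457/0.030769 ≈ 4.5.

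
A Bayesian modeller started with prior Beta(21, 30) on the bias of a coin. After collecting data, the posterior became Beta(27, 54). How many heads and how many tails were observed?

6 heads and 24 tails

Under Beta–binomial conjugacy the posterior parameters are (α+s, β+f).
Match parameters: s=27−21=6, f=54−30=24.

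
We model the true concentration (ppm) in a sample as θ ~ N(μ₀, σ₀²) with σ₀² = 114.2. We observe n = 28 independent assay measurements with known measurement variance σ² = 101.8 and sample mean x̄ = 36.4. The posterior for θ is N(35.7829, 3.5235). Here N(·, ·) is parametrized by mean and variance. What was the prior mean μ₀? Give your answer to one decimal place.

μ₀ = 16.4

The posterior mean is a precision-weighted average: μ_n = (τ₀μ₀ + τ_data·x̄)/(τ₀+τ_data), with τ₀=1/σ₀² and τ_data=n/σ².
Here τ₀ = 1/114.2 = 0.008757 and τ_data = 28/101.8 = 0.275049, so τ_n = 0.283806.
Rearranging for μ₀: μ₀ = (μ_n·τ_n − τ_data·x̄)/τ₀ = (35.7829·0.283806 − 0.275049·36.4) / 0.008757 = 0.143618/0.008757 ≈ 16.4.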